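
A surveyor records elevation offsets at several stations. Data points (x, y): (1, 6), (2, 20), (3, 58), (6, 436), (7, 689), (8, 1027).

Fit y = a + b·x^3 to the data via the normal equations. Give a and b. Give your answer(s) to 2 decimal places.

AᵀA·[a, b]ᵀ = Aᵀy reads: 6·a + 1107·b = 2236;  1107·a + 427243·b = 858059.
(Σ1 = 6, Σx^3 = 1107, Σx^3·x^3 = 427243, Σy = 2236, Σx^3·y = 858059.)
Δ = 6·427243 − 1107² = 1338009.
a = (2236·427243 − 1107·858059)/1338009 = 5444035/1338009; b = (6·858059 − 1107·2236)/1338009 = 891034/446003.

a = 4.07, b = 2.00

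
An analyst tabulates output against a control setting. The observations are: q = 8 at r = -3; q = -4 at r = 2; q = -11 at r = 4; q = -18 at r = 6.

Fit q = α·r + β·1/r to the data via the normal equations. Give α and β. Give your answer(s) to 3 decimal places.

The normal equations are: 65·α + 4·β = -184;  4·α + (65/144)·β = -125/12.
(Σr·r = 65, Σr·1/r = 4, Σ1/r·1/r = 65/144, Σr·q = -184, Σ1/r·q = -125/12.)
Δ = 65·(65/144) − 4² = 1921/144.
α = ((-184)·(65/144) − 4·(-125/12))/(1921/144) = -5960/1921; β = (65·(-125/12) − 4·(-184))/(1921/144) = 8484/1921.

α = -3.103, β = 4.416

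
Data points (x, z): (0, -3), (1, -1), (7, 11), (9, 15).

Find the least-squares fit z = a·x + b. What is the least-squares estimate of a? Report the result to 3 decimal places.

a = 2.000

Sums needed: Σx·x = 131, Σx = 17, Σ1 = 4.
Moment sums: Σx·z = 211, Σz = 22.
Normal equations: [[131, 17]; [17, 4]]·[a, b]ᵀ = [211, 22]ᵀ.
Determinant 131·4 − 17² = 235.
a = (211·4 − 17·22)/235 = 2; b = (131·22 − 17·211)/235 = -3.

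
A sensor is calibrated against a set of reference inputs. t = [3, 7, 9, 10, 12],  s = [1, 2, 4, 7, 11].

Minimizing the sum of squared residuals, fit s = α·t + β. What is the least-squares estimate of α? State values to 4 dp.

α = 1.0684

Entries of AᵀA: Σt·t = 383, Σt = 41, Σ1 = 5.
Right-hand side: Σt·s = 255, Σs = 25.
Determinant 383·5 − 41² = 234.
α = (255·5 − 41·25)/234 = 125/117; β = (383·25 − 41·255)/234 = -440/117.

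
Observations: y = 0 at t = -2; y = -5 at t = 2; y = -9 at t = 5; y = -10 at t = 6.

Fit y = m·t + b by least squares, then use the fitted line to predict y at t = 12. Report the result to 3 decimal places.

ŷ = -17.697

The normal equations are: 69·m + 11·b = -115;  11·m + 4·b = -24.
(Σt·t = 69, Σt = 11, Σ1 = 4, Σt·y = -115, Σy = -24.)
Eliminating b: 4·(row 1) − 11·(row 2) gives 155·m = 4·(-115) − 11·(-24) = -196, so m = -196/155.
Then b = ((-24) − 11·(-196/155))/4 = -391/155.
At t = 12: ŷ = (-196/155)·(12) + (-391/155)·(1) = -2743/155.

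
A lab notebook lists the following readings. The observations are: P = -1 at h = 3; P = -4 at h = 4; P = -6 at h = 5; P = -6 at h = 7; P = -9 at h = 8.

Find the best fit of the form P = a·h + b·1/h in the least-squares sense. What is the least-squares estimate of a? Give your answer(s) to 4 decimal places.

Setting ∂/∂a … = 0 gives: 163·a + 5·b = -163;  5·a + (176149/705600)·b = -3793/840.
(Σh·h = 163, Σh·1/h = 5, Σ1/h·1/h = 176149/705600, Σh·P = -163, Σ1/h·P = -3793/840.)
Determinant 163·(176149/705600) − 5² = 11072287/705600.
a = ((-163)·(176149/705600) − 5·(-3793/840))/(11072287/705600) = -345451/299251; b = (163·(-3793/840) − 5·(-163))/(11072287/705600) = 1506120/299251.

a = -1.1544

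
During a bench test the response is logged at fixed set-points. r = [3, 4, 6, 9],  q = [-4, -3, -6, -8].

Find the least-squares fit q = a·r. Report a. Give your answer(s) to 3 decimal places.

a = -0.930

XᵀX·[a]ᵀ = Xᵀq reads: 142·a = -132.
(Σr·r = 142, Σr·q = -132.)
Hence a = -132 / 142 ≈ -0.929577.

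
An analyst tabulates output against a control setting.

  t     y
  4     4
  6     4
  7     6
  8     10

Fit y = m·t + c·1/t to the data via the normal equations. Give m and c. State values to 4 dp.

m = 1.1086, c = -5.2303

Forming XᵀX = [[165, 4]; [4, 3565/28224]] and Xᵀy = [162, 317/84]ᵀ gives XᵀX·[m, c]ᵀ = Xᵀy.
Δ = 165·(3565/28224) − 4² = 45547/9408.
m = (162·(3565/28224) − 4·(317/84))/(45547/9408) = 50494/45547; c = (165·(317/84) − 4·162)/(45547/9408) = -238224/45547.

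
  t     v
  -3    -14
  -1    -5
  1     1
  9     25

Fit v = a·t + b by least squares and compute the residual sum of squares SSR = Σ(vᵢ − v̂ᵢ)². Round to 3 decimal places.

SSR = 4.554

Sums needed: Σt·t = 92, Σt = 6, Σ1 = 4.
And Σt·v = 273, Σv = 7.
Normal equations: [[92, 6]; [6, 4]]·[a, b]ᵀ = [273, 7]ᵀ.
Determinant 92·4 − 6² = 332.
a = (273·4 − 6·7)/332 = 525/166; b = (92·7 − 6·273)/332 = -497/166.
Residuals: -126/83, 96/83, 69/83, -39/83; SSR = 378/83.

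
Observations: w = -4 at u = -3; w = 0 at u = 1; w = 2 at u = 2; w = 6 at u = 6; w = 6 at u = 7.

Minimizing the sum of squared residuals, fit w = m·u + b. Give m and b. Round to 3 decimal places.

Normal-equation sums: Σu·u = 99, Σu = 13, Σ1 = 5.
Right-hand side: Σu·w = 94, Σw = 10.
Eliminating b: 5·(row 1) − 13·(row 2) gives 326·m = 5·94 − 13·10 = 340, so m = 170/163.
Then b = (10 − 13·(170/163))/5 = -116/163.

m = 1.043, b = -0.712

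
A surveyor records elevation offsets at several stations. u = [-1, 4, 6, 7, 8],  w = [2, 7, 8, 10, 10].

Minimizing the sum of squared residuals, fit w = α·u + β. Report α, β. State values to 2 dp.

α = 0.91, β = 3.02

Normal-equation sums: Σu·u = 166, Σu = 24, Σ1 = 5.
And Σu·w = 224, Σw = 37.
AᵀA·[α, β]ᵀ = Aᵀw becomes [[166, 24]; [24, 5]]·[α, β]ᵀ = [224, 37]ᵀ.
Eliminating β: 5·(row 1) − 24·(row 2) gives 254·α = 5·224 − 24·37 = 232, so α = 116/127.
Then β = (37 − 24·(116/127))/5 = 383/127.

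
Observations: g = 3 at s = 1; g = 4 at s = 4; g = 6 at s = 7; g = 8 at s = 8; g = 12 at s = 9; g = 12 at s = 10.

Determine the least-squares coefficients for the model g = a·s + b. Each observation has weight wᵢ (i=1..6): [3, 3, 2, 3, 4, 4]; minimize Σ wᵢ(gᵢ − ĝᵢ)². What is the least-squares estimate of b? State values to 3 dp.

Setting ∂/∂a … = 0 gives: 1065·a + 129·b = 1245;  129·a + 19·b = 153.
Determinant 1065·19 − 129² = 3594.
a = (1245·19 − 129·153)/3594 = 653/599; b = (1065·153 − 129·1245)/3594 = 390/599.

b = 0.651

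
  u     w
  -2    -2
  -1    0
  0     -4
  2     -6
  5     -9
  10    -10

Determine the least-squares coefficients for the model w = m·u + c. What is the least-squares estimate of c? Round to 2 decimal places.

c = -3.31

Compute the Gram sums: Σu·u = 134, Σu = 14, Σ1 = 6.
And Σu·w = -153, Σw = -31.
Eliminating c: 6·(row 1) − 14·(row 2) gives 608·m = 6·(-153) − 14·(-31) = -484, so m = -121/152.
Then c = ((-31) − 14·(-121/152))/6 = -503/152.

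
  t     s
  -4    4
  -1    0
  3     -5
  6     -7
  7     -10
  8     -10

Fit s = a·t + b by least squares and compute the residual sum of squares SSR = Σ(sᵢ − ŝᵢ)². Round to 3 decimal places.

Normal-equation sums: Σt·t = 175, Σt = 19, Σ1 = 6.
And Σt·s = -223, Σs = -28.
So AᵀA·[a, b]ᵀ = Aᵀs: [[175, 19]; [19, 6]]·[a, b]ᵀ = [-223, -28]ᵀ.
Eliminating b: 6·(row 1) − 19·(row 2) gives 689·a = 6·(-223) − 19·(-28) = -806, so a = -62/53.
Then b = ((-28) − 19·(-62/53))/6 = -51/53.
Residuals: 15/53, -11/53, -28/53, 52/53, -45/53, 17/53; SSR = 116/53.

SSR = 2.189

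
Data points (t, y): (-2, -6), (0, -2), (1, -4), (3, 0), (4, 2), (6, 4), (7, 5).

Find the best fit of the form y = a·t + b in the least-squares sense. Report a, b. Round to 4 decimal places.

Entries of MᵀM: Σt·t = 115, Σt = 19, Σ1 = 7.
For Mᵀy: Σt·y = 75, Σy = -1.
Eliminating b: 7·(row 1) − 19·(row 2) gives 444·a = 7·75 − 19·(-1) = 544, so a = 136/111.
Then b = ((-1) − 19·(136/111))/7 = -385/111.

a = 1.2252, b = -3.4685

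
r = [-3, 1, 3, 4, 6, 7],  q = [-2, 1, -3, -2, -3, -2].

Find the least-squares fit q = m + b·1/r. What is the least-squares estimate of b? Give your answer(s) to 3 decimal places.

b = 2.415

Compute the Gram sums: Σ1 = 6, Σ1/r = 131/84, Σ1/r·1/r = 1045/784.
Right-hand side: Σq = -11, Σ1/r·q = -13/21.
So XᵀX·[m, b]ᵀ = Xᵀq: [[6, 131/84]; [131/84, 1045/784]]·[m, b]ᵀ = [-11, -13/21]ᵀ.
Δ = 6·(1045/784) − (131/84)² = 39269/7056.
m = ((-11)·(1045/784) − (131/84)·(-13/21))/(39269/7056) = -96643/39269; b = (6·(-13/21) − (131/84)·(-11))/(39269/7056) = 94836/39269.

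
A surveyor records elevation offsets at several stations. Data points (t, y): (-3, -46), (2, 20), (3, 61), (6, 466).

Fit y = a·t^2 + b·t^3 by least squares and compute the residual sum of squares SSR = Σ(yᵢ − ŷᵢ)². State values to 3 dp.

SSR = 1.723

From the data, Σt^2·t^2 = 1474, Σt^2·t^3 = 7808, Σt^3·t^3 = 48178.
Moment sums: Σt^2·y = 16991, Σt^3·y = 103705.
So AᵀA·[a, b]ᵀ = Aᵀy: [[1474, 7808]; [7808, 48178]]·[a, b]ᵀ = [16991, 103705]ᵀ.
Eliminating b: 48178·(row 1) − 7808·(row 2) gives 10049508·a = 48178·16991 − 7808·103705 = 8863758, so a = 492431/558306.
Then b = (103705 − 7808·(492431/558306))/48178 = 1121969/558306.
Residuals: 9956/31017, 4086/10339, -37132/31017, 776/4431; SSR = 53444/31017.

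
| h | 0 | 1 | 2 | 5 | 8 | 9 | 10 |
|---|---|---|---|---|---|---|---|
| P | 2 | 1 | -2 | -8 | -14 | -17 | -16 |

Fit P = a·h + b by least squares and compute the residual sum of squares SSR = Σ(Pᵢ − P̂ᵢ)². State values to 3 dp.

Normal-equation sums: Σh·h = 275, Σh = 35, Σ1 = 7.
Right-hand side: Σh·P = -468, ΣP = -54.
So MᵀM·[a, b]ᵀ = MᵀP: [[275, 35]; [35, 7]]·[a, b]ᵀ = [-468, -54]ᵀ.
det = 275·7 − 35² = 700.
a = ((-468)·7 − 35·(-54))/700 = -99/50; b = (275·(-54) − 35·(-468))/700 = 153/70.
Residuals: -13/70, 139/175, -79/350, -2/7, -121/350, -239/175, 113/70; SSR = 943/175.

SSR = 5.389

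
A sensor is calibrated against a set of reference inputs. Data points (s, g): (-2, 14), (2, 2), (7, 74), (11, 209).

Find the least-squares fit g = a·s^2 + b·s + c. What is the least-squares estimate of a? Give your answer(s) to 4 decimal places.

Normal-equation sums: Σs^2·s^2 = 17074, Σs^2·s = 1674, Σs^2 = 178, Σs·s = 178, Σs = 18, Σ1 = 4.
For Xᵀg: Σs^2·g = 28979, Σs·g = 2793, Σg = 299.
Normal equations: [[17074, 1674, 178]; [1674, 178, 18]; [178, 18, 4]]·[a, b, c]ᵀ = [28979, 2793, 299]ᵀ.
Row-reducing yields a = 49/24, b = -2679/776, c = -331/582.

a = 2.0417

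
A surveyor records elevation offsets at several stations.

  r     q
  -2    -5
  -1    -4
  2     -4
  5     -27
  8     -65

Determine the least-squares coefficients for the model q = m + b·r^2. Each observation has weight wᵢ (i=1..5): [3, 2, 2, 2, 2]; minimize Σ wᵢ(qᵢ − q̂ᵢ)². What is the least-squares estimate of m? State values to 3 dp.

The normal system XᵀWX·[m, b]ᵀ = XᵀWq is [[11, 200]; [200, 9524]]·[m, b]ᵀ = [-215, -9770]ᵀ.
det = 11·9524 − 200² = 64764.
m = ((-215)·9524 − 200·(-9770))/64764 = -1115/771; b = (11·(-9770) − 200·(-215))/64764 = -1535/1542.

m = -1.446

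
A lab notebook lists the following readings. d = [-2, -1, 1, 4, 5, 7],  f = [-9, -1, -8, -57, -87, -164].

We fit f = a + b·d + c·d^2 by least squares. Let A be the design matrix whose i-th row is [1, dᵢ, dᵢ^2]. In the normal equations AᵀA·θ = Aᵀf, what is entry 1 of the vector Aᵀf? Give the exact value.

-326

Entry 1 ↔ basis 1, so (Aᵀf)_{1} = Σᵢ fᵢ = (1)·(-9) + (1)·(-1) + (1)·(-8) + (1)·(-57) + (1)·(-87) + (1)·(-164) = -326.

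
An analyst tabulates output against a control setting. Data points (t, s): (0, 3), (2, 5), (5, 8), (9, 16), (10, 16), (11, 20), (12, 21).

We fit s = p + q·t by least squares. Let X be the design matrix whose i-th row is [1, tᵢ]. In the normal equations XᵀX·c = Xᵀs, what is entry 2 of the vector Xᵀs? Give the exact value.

826

Entry 2 ↔ basis t, so (Xᵀs)_{2} = Σᵢ (t)·sᵢ = (0)·(3) + (2)·(5) + (5)·(8) + (9)·(16) + (10)·(16) + (11)·(20) + (12)·(21) = 826.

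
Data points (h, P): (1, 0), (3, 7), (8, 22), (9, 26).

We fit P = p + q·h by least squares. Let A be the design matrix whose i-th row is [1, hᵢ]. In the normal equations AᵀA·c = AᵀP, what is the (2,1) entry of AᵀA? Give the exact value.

21

Row 2 ↔ basis h, column 1 ↔ basis 1, so (AᵀA)_{2,1} = Σᵢ h = (1)·(1) + (3)·(1) + (8)·(1) + (9)·(1) = 21.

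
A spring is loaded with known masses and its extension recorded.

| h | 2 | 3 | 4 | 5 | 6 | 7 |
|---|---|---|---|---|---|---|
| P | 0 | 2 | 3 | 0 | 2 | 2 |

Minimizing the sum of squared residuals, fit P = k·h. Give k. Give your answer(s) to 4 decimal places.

Entries of MᵀM: Σh·h = 139.
Right-hand side: Σh·P = 44.
MᵀM·[k]ᵀ = MᵀP becomes [[139]]·[k]ᵀ = [44]ᵀ.
Hence k = 44 / 139 ≈ 0.316547.

k = 0.3165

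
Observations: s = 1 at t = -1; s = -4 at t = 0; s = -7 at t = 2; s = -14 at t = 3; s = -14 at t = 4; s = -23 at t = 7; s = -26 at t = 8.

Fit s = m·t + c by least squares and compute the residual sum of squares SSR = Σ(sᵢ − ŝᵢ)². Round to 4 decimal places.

Entries of MᵀM: Σt·t = 143, Σt = 23, Σ1 = 7.
Moment sums: Σt·s = -482, Σs = -87.
So MᵀM·[m, c]ᵀ = Mᵀs: [[143, 23]; [23, 7]]·[m, c]ᵀ = [-482, -87]ᵀ.
Δ = 143·7 − 23² = 472.
m = ((-482)·7 − 23·(-87))/472 = -1373/472; c = (143·(-87) − 23·(-482))/472 = -1355/472.
Residuals: 227/236, -533/472, 797/472, -567/236, 239/472, 55/236, 67/472; SSR = 5265/472.

SSR = 11.1547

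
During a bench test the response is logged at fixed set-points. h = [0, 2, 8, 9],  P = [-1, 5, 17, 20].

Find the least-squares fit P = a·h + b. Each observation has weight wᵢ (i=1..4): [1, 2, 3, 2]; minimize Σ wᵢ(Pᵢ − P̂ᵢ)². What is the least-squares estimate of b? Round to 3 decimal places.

b = -0.062

Sums needed: Σwᵢ·h·h = 362, Σwᵢ·h = 46, Σwᵢ·1 = 8.
Right-hand side: Σwᵢ·h·P = 788, Σwᵢ·P = 100.
Eliminating b: 8·(row 1) − 46·(row 2) gives 780·a = 8·788 − 46·100 = 1704, so a = 142/65.
Then b = (100 − 46·(142/65))/8 = -4/65.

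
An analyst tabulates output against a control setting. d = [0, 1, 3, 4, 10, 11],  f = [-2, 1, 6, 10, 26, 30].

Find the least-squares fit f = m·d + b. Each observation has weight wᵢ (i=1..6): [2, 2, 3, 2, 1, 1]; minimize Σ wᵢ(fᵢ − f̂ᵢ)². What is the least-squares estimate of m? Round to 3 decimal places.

Entries of XᵀWX: Σwᵢ·d·d = 282, Σwᵢ·d = 40, Σwᵢ·1 = 11.
Moment sums: Σwᵢ·d·f = 726, Σwᵢ·f = 92.
XᵀWX·[m, b]ᵀ = XᵀWf becomes [[282, 40]; [40, 11]]·[m, b]ᵀ = [726, 92]ᵀ.
det = 282·11 − 40² = 1502.
m = (726·11 − 40·92)/1502 = 2153/751; b = (282·92 − 40·726)/1502 = -1548/751.

m = 2.867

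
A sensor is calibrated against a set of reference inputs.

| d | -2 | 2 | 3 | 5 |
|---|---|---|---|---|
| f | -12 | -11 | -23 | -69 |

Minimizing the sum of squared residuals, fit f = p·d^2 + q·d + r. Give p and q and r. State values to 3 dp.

p = -2.858, q = 0.474, r = 0.308

Entries of MᵀM: Σd^2·d^2 = 738, Σd^2·d = 152, Σd^2 = 42, Σd·d = 42, Σd = 8, Σ1 = 4.
And Σd^2·f = -2024, Σd·f = -412, Σf = -115.
Row-reducing yields p = -8853/3098, q = 734/1549, r = 953/3098.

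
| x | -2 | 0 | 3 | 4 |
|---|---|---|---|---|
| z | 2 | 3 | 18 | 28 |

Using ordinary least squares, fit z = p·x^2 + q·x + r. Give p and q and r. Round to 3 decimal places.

p = 0.993, q = 2.278, r = 2.703

Entries of AᵀA: Σx^2·x^2 = 353, Σx^2·x = 83, Σx^2 = 29, Σx·x = 29, Σx = 5, Σ1 = 4.
Moment sums: Σx^2·z = 618, Σx·z = 162, Σz = 51.
Normal equations: [[353, 83, 29]; [83, 29, 5]; [29, 5, 4]]·[p, q, r]ᵀ = [618, 162, 51]ᵀ.
Row-reducing yields p = 703/708, q = 1613/708, r = 319/118.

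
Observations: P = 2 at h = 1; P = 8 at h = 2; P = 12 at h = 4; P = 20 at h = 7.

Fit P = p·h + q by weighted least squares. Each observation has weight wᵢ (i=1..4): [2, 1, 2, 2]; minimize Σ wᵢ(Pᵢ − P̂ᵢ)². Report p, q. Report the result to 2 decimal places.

p = 2.88, q = 0.14

Forming XᵀWX = [[136, 26]; [26, 7]] and XᵀWP = [396, 76]ᵀ gives XᵀWX·[p, q]ᵀ = XᵀWP.
Eliminating q: 7·(row 1) − 26·(row 2) gives 276·p = 7·396 − 26·76 = 796, so p = 199/69.
Then q = (76 − 26·(199/69))/7 = 10/69.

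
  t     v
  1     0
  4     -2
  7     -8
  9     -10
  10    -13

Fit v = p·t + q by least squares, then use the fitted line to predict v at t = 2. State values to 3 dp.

With design matrix X, XᵀX = [[247, 31]; [31, 5]] and Xᵀv = [-284, -33]ᵀ.
Eliminating q: 5·(row 1) − 31·(row 2) gives 274·p = 5·(-284) − 31·(-33) = -397, so p = -397/274.
Then q = ((-33) − 31·(-397/274))/5 = 653/274.
At t = 2: v̂ = (-397/274)·(2) + (653/274)·(1) = -141/274.

v̂ = -0.515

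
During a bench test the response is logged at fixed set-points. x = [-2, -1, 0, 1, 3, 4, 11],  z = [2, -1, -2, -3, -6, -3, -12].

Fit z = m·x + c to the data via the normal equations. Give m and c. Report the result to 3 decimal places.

Compute the Gram sums: Σx·x = 152, Σx = 16, Σ1 = 7.
Right-hand side: Σx·z = -168, Σz = -25.
Normal equations: [[152, 16]; [16, 7]]·[m, c]ᵀ = [-168, -25]ᵀ.
det = 152·7 − 16² = 808.
m = ((-168)·7 − 16·(-25))/808 = -97/101; c = (152·(-25) − 16·(-168))/808 = -139/101.

m = -0.960, c = -1.376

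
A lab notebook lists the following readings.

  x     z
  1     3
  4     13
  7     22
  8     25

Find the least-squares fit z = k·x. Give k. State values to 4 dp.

k = 3.1462

Sums needed: Σx·x = 130.
For Mᵀz: Σx·z = 409.
So MᵀM·[k]ᵀ = Mᵀz: [[130]]·[k]ᵀ = [409]ᵀ.
Hence k = 409 / 130 ≈ 3.14615.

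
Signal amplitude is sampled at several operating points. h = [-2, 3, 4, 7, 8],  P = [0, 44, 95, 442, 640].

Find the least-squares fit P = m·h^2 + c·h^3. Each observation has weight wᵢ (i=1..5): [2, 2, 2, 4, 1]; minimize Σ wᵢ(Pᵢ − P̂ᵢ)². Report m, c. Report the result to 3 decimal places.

Compute the Gram sums: Σwᵢ·h^2·h^2 = 14406, Σwᵢ·h^2·h^3 = 102466, Σwᵢ·h^3·h^3 = 742518.
And Σwᵢ·h^2·P = 131424, Σwᵢ·h^3·P = 948640.
AᵀWA·[m, c]ᵀ = AᵀWP becomes [[14406, 102466]; [102466, 742518]]·[m, c]ᵀ = [131424, 948640]ᵀ.
Eliminating c: 742518·(row 1) − 102466·(row 2) gives 197433152·m = 742518·131424 − 102466·948640 = 381339392, so m = 851204/440699.
Then c = (948640 − 102466·(851204/440699))/742518 = 445572/440699.

m = 1.931, c = 1.011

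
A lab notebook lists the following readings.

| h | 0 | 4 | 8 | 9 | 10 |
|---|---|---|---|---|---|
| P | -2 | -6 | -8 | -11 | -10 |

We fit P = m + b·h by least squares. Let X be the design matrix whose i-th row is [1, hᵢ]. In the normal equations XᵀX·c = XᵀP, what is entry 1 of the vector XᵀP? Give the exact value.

Entry 1 ↔ basis 1, so (XᵀP)_{1} = Σᵢ Pᵢ = (1)·(-2) + (1)·(-6) + (1)·(-8) + (1)·(-11) + (1)·(-10) = -37.

-37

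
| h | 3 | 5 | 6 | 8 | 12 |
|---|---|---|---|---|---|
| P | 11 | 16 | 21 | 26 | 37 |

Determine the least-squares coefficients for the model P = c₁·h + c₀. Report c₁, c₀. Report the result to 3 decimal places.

c₁ = 2.910, c₀ = 2.410

Entries of AᵀA: Σh·h = 278, Σh = 34, Σ1 = 5.
And Σh·P = 891, ΣP = 111.
AᵀA·[c₁, c₀]ᵀ = AᵀP becomes [[278, 34]; [34, 5]]·[c₁, c₀]ᵀ = [891, 111]ᵀ.
Eliminating c₀: 5·(row 1) − 34·(row 2) gives 234·c₁ = 5·891 − 34·111 = 681, so c₁ = 227/78.
Then c₀ = (111 − 34·(227/78))/5 = 94/39.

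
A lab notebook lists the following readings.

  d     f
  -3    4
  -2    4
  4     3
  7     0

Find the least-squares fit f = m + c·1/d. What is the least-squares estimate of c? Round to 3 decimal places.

XᵀX·[m, c]ᵀ = Xᵀf reads: 4·m + (-37/84)·c = 11;  (-37/84)·m + (3133/7056)·c = -31/12.
(Σ1 = 4, Σ1/d = -37/84, Σ1/d·1/d = 3133/7056, Σf = 11, Σ1/d·f = -31/12.)
Eliminating c: (3133/7056)·(row 1) − (-37/84)·(row 2) gives (3721/2352)·m = (3133/7056)·11 − (-37/84)·(-31/12) = 13217/3528, so m = 26434/11163.
Then c = ((-31/12) − (-37/84)·(26434/11163))/(3133/7056) = -12908/3721.

c = -3.469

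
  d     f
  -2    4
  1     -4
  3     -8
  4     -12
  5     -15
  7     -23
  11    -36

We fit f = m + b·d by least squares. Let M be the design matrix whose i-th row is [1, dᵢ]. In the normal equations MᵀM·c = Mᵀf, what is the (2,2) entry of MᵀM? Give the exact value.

Row 2 ↔ basis d, column 2 ↔ basis d, so (MᵀM)_{2,2} = Σᵢ (d)·(d) = (-2)·(-2) + (1)·(1) + (3)·(3) + (4)·(4) + (5)·(5) + (7)·(7) + (11)·(11) = 225.

225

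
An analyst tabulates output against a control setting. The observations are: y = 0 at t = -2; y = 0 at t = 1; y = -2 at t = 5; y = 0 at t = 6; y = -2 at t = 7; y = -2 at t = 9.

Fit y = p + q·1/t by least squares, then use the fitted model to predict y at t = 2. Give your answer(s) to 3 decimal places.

ŷ = -0.942

From the data, Σ1 = 6, Σ1/t = 353/315, Σ1/t·1/t = 268013/198450.
Moment sums: Σy = -6, Σ1/t·y = -286/315.
MᵀM·[p, q]ᵀ = Mᵀy becomes [[6, 353/315]; [353/315, 268013/198450]]·[p, q]ᵀ = [-6, -286/315]ᵀ.
Eliminating q: (268013/198450)·(row 1) − (353/315)·(row 2) gives (135886/19845)·p = (268013/198450)·(-6) − (353/315)·(-286/315) = -703081/99225, so p = -703081/679430.
Then q = ((-286/315) − (353/315)·(-703081/679430))/(268013/198450) = 12663/67943.
At t = 2: ŷ = (-703081/679430)·(1) + (12663/67943)·(1/2) = -319883/339715.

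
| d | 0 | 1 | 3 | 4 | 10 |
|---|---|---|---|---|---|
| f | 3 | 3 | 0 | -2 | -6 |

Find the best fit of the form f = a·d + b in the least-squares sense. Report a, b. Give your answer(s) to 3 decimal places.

Setting ∂/∂a … = 0 gives: 126·a + 18·b = -65;  18·a + 5·b = -2.
Eliminating b: 5·(row 1) − 18·(row 2) gives 306·a = 5·(-65) − 18·(-2) = -289, so a = -17/18.
Then b = ((-2) − 18·(-17/18))/5 = 3.

a = -0.944, b = 3.000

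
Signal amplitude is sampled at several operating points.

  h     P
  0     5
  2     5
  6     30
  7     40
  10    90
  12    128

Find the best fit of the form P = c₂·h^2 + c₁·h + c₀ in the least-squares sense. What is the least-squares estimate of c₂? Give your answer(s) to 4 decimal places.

Setting ∂/∂c₂ … = 0 gives: 34449·c₂ + 3295·c₁ + 333·c₀ = 30492;  3295·c₂ + 333·c₁ + 37·c₀ = 2906;  333·c₂ + 37·c₁ + 6·c₀ = 298.
(Σh^2·h^2 = 34449, Σh^2·h = 3295, Σh^2 = 333, Σh·h = 333, Σh = 37, Σ1 = 6, Σh^2·P = 30492, Σh·P = 2906, ΣP = 298.)
Inverting the 3×3 Gram matrix, [c₂, c₁, c₀]ᵀ = [409211/397812, -264037/132604, 965735/198906]ᵀ.

c₂ = 1.0287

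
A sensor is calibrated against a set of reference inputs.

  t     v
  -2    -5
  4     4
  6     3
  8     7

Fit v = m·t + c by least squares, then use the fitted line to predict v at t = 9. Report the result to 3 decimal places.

v̂ = 7.964

Compute the Gram sums: Σt·t = 120, Σt = 16, Σ1 = 4.
Moment sums: Σt·v = 100, Σv = 9.
XᵀX·[m, c]ᵀ = Xᵀv becomes [[120, 16]; [16, 4]]·[m, c]ᵀ = [100, 9]ᵀ.
Eliminating c: 4·(row 1) − 16·(row 2) gives 224·m = 4·100 − 16·9 = 256, so m = 8/7.
Then c = (9 − 16·(8/7))/4 = -65/28.
At t = 9: v̂ = (8/7)·(9) + (-65/28)·(1) = 223/28.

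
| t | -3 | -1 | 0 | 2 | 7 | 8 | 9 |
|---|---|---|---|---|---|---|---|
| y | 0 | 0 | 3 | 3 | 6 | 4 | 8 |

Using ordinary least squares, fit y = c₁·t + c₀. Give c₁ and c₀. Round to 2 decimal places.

Normal-equation sums: Σt·t = 208, Σt = 22, Σ1 = 7.
Right-hand side: Σt·y = 152, Σy = 24.
Eliminating c₀: 7·(row 1) − 22·(row 2) gives 972·c₁ = 7·152 − 22·24 = 536, so c₁ = 134/243.
Then c₀ = (24 − 22·(134/243))/7 = 412/243.

c₁ = 0.55, c₀ = 1.70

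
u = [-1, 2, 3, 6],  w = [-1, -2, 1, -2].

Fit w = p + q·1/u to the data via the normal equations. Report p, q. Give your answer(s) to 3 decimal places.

p = -1.000, q = 0.000

Sums needed: Σ1 = 4, Σ1/u = 0, Σ1/u·1/u = 25/18.
And Σw = -4, Σ1/u·w = 0.
Δ = 4·(25/18) − 0² = 50/9.
p = ((-4)·(25/18) − 0·0)/(50/9) = -1; q = (4·0 − 0·(-4))/(50/9) = 0.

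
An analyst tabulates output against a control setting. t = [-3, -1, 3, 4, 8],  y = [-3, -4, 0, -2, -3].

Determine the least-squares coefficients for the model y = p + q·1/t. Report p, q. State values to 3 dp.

The normal equations are: 5·p + (-5/8)·q = -12;  (-5/8)·p + (749/576)·q = 33/8.
(Σ1 = 5, Σ1/t = -5/8, Σ1/t·1/t = 749/576, Σy = -12, Σ1/t·y = 33/8.)
Determinant 5·(749/576) − (-5/8)² = 55/9.
p = ((-12)·(749/576) − (-5/8)·(33/8))/(55/9) = -7503/3520; q = (5·(33/8) − (-5/8)·(-12))/(55/9) = 189/88.

p = -2.132, q = 2.148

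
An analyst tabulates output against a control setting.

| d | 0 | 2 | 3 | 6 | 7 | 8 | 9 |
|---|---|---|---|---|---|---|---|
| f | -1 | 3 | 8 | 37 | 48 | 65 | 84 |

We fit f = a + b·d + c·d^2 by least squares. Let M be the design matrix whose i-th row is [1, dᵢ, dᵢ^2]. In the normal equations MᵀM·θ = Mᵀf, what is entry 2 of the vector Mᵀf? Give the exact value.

1864

Entry 2 ↔ basis d, so (Mᵀf)_{2} = Σᵢ (d)·fᵢ = (0)·(-1) + (2)·(3) + (3)·(8) + (6)·(37) + (7)·(48) + (8)·(65) + (9)·(84) = 1864.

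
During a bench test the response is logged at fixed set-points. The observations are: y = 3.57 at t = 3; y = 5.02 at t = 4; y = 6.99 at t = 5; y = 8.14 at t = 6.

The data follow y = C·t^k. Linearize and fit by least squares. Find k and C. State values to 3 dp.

Linearized form: ln y = k·ln t + ln C. From the 4 transformed points,
Σln t = 5.8861, Σ(ln t)² = 8.9295, Σln y = 6.9273, Σln t·ln y = 10.5212.
Equations: 8.9295·k + 5.8861·ln C = 10.5212;  5.8861·k + 4·ln C = 6.9273.
Solving (det = 1.0716): k = 1.22269, ln C = -0.06741, so C = exp(-0.06741) = 0.93482.

k = 1.223, C = 0.935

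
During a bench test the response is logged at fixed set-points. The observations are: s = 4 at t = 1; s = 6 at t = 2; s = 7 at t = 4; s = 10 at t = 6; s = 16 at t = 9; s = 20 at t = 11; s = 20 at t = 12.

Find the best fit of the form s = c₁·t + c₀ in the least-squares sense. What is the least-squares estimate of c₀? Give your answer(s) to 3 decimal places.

The normal system XᵀX·[c₁, c₀]ᵀ = Xᵀs is [[403, 45]; [45, 7]]·[c₁, c₀]ᵀ = [708, 83]ᵀ.
Determinant 403·7 − 45² = 796.
c₁ = (708·7 − 45·83)/796 = 1221/796; c₀ = (403·83 − 45·708)/796 = 1589/796.

c₀ = 1.996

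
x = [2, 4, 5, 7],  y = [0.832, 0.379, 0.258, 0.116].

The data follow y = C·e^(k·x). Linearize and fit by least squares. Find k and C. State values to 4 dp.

k = -0.3937, C = 1.8327

Taking logs, ln y = k·x + ln C, so regress ln y on x.
Sums: Σx = 18.0000, Σ(x)² = 94.0000, Σln y = -4.6631, Σx·ln y = -26.1019.
Normal system: [[94.0000, 18.0000]; [18.0000, 4]]·[k, ln C]ᵀ = [-26.1019, -4.6631]ᵀ.
Δ = 94.0000·4 − (18.0000)² = 52.0000; k = (-26.1019·4 − 18.0000·-4.6631)/52.0000 = -0.39368, ln C = (94.0000·-4.6631 − 18.0000·-26.1019)/52.0000 = 0.60580, so C = exp(0.60580) = 1.83272.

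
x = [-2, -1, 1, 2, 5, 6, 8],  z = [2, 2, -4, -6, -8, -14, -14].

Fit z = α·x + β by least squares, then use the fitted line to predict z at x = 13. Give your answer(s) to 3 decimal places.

Normal-equation sums: Σx·x = 135, Σx = 19, Σ1 = 7.
For Aᵀz: Σx·z = -258, Σz = -42.
Normal equations: [[135, 19]; [19, 7]]·[α, β]ᵀ = [-258, -42]ᵀ.
Determinant 135·7 − 19² = 584.
α = ((-258)·7 − 19·(-42))/584 = -126/73; β = (135·(-42) − 19·(-258))/584 = -96/73.
At x = 13: ẑ = (-126/73)·(13) + (-96/73)·(1) = -1734/73.

ẑ = -23.753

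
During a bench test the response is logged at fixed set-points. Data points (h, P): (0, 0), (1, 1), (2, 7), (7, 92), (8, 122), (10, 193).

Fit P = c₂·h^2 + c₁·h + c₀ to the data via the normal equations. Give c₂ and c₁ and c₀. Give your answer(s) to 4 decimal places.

The normal equations are: 16514·c₂ + 1864·c₁ + 218·c₀ = 31645;  1864·c₂ + 218·c₁ + 28·c₀ = 3565;  218·c₂ + 28·c₁ + 6·c₀ = 415.
Row-reducing yields c₂ = 10225/5046, c₁ = -5045/5046, c₀ = 175/841.

c₂ = 2.0264, c₁ = -0.9998, c₀ = 0.2081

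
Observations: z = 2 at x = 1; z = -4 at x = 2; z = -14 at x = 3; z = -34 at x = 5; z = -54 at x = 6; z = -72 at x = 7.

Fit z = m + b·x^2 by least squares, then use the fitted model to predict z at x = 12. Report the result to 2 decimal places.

ẑ = -216.90

Entries of MᵀM: Σ1 = 6, Σx^2 = 124, Σx^2·x^2 = 4420.
Moment sums: Σz = -176, Σx^2·z = -6462.
Determinant 6·4420 − 124² = 11144.
m = ((-176)·4420 − 124·(-6462))/11144 = 2921/1393; b = (6·(-6462) − 124·(-176))/11144 = -4237/2786.
At x = 12: ẑ = (2921/1393)·(1) + (-4237/2786)·(144) = -302143/1393.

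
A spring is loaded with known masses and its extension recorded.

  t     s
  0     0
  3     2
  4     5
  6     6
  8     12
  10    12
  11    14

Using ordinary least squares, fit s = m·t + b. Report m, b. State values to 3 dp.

From the data, Σt·t = 346, Σt = 42, Σ1 = 7.
For Aᵀs: Σt·s = 432, Σs = 51.
AᵀA·[m, b]ᵀ = Aᵀs becomes [[346, 42]; [42, 7]]·[m, b]ᵀ = [432, 51]ᵀ.
det = 346·7 − 42² = 658.
m = (432·7 − 42·51)/658 = 63/47; b = (346·51 − 42·432)/658 = -249/329.

m = 1.340, b = -0.757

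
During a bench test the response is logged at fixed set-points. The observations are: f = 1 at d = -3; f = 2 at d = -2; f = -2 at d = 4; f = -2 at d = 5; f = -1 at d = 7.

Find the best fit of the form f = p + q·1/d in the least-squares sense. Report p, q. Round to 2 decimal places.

p = -0.65, q = -5.23

Compute the Gram sums: Σ1 = 5, Σ1/d = -101/420, Σ1/d·1/d = 85381/176400.
And Σf = -2, Σ1/d·f = -499/210.
So XᵀX·[p, q]ᵀ = Xᵀf: [[5, -101/420]; [-101/420, 85381/176400]]·[p, q]ᵀ = [-2, -499/210]ᵀ.
Determinant 5·(85381/176400) − (-101/420)² = 26044/11025.
p = ((-2)·(85381/176400) − (-101/420)·(-499/210))/(26044/11025) = -33945/52088; q = (5·(-499/210) − (-101/420)·(-2))/(26044/11025) = -68145/13022.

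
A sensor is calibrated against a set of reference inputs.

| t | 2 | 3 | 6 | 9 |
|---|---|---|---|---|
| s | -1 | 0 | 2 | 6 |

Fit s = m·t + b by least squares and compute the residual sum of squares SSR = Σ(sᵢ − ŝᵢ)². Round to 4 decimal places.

SSR = 0.7167

Compute the Gram sums: Σt·t = 130, Σt = 20, Σ1 = 4.
For Aᵀs: Σt·s = 64, Σs = 7.
Eliminating b: 4·(row 1) − 20·(row 2) gives 120·m = 4·64 − 20·7 = 116, so m = 29/30.
Then b = (7 − 20·(29/30))/4 = -37/12.
Residuals: 3/20, 11/60, -43/60, 23/60; SSR = 43/60.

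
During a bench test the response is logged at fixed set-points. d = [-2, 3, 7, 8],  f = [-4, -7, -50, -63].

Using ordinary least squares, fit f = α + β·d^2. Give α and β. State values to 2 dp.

Entries of XᵀX: Σ1 = 4, Σd^2 = 126, Σd^2·d^2 = 6594.
And Σf = -124, Σd^2·f = -6561.
det = 4·6594 − 126² = 10500.
α = ((-124)·6594 − 126·(-6561))/10500 = 43/50; β = (4·(-6561) − 126·(-124))/10500 = -177/175.

α = 0.86, β = -1.01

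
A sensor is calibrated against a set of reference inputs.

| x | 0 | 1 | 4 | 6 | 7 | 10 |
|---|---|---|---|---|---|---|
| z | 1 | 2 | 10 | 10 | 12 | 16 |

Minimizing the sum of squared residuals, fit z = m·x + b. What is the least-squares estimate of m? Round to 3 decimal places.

Normal-equation sums: Σx·x = 202, Σx = 28, Σ1 = 6.
Right-hand side: Σx·z = 346, Σz = 51.
So MᵀM·[m, b]ᵀ = Mᵀz: [[202, 28]; [28, 6]]·[m, b]ᵀ = [346, 51]ᵀ.
Eliminating b: 6·(row 1) − 28·(row 2) gives 428·m = 6·346 − 28·51 = 648, so m = 162/107.
Then b = (51 − 28·(162/107))/6 = 307/214.

m = 1.514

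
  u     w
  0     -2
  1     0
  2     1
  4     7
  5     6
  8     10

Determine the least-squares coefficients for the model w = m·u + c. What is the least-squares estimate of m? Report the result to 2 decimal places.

m = 1.54

From the data, Σu·u = 110, Σu = 20, Σ1 = 6.
Right-hand side: Σu·w = 140, Σw = 22.
Δ = 110·6 − 20² = 260.
m = (140·6 − 20·22)/260 = 20/13; c = (110·22 − 20·140)/260 = -19/13.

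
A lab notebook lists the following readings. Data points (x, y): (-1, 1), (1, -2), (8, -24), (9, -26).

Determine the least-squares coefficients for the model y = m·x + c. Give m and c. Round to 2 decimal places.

m = -2.84, c = -0.68

Sums needed: Σx·x = 147, Σx = 17, Σ1 = 4.
Moment sums: Σx·y = -429, Σy = -51.
MᵀM·[m, c]ᵀ = Mᵀy becomes [[147, 17]; [17, 4]]·[m, c]ᵀ = [-429, -51]ᵀ.
Δ = 147·4 − 17² = 299.
m = ((-429)·4 − 17·(-51))/299 = -849/299; c = (147·(-51) − 17·(-429))/299 = -204/299.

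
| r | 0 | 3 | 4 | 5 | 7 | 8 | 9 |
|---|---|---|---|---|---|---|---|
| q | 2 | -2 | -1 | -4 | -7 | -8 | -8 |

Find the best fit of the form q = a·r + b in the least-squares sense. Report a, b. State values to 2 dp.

With design matrix M, MᵀM = [[244, 36]; [36, 7]] and Mᵀq = [-215, -28]ᵀ.
det = 244·7 − 36² = 412.
a = ((-215)·7 − 36·(-28))/412 = -497/412; b = (244·(-28) − 36·(-215))/412 = 227/103.

a = -1.21, b = 2.20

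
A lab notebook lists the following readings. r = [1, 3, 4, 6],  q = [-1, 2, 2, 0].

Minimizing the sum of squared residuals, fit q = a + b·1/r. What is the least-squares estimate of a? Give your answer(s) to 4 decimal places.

a = 1.9004

Sums needed: Σ1 = 4, Σ1/r = 7/4, Σ1/r·1/r = 173/144.
And Σq = 3, Σ1/r·q = 1/6.
Determinant 4·(173/144) − (7/4)² = 251/144.
a = (3·(173/144) − (7/4)·(1/6))/(251/144) = 477/251; b = (4·(1/6) − (7/4)·3)/(251/144) = -660/251.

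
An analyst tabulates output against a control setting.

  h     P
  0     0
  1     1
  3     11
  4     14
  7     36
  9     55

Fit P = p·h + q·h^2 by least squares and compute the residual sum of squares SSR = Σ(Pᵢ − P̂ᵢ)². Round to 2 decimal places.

SSR = 4.02

Normal-equation sums: Σh·h = 156, Σh·h^2 = 1164, Σh^2·h^2 = 9300.
And Σh·P = 837, Σh^2·P = 6543.
So MᵀM·[p, q]ᵀ = MᵀP: [[156, 1164]; [1164, 9300]]·[p, q]ᵀ = [837, 6543]ᵀ.
Eliminating q: 9300·(row 1) − 1164·(row 2) gives 95904·p = 9300·837 − 1164·6543 = 168048, so p = 389/222.
Then q = (6543 − 1164·(389/222))/9300 = 215/444.
Residuals: 0, -183/148, 205/148, -28/37, 1/148, 1/148; SSR = 595/148.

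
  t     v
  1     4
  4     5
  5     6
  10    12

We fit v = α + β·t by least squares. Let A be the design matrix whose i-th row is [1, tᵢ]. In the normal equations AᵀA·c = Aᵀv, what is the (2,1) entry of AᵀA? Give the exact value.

Row 2 ↔ basis t, column 1 ↔ basis 1, so (AᵀA)_{2,1} = Σᵢ t = (1)·(1) + (4)·(1) + (5)·(1) + (10)·(1) = 20.

20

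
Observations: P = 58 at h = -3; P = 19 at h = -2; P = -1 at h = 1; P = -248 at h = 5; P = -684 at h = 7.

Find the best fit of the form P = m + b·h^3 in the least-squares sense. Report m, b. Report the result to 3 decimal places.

AᵀA·[m, b]ᵀ = AᵀP reads: 5·m + 434·b = -856;  434·m + 134068·b = -267331.
det = 5·134068 − 434² = 481984.
m = ((-856)·134068 − 434·(-267331))/481984 = 629723/240992; b = (5·(-267331) − 434·(-856))/481984 = -965151/481984.

m = 2.613, b = -2.002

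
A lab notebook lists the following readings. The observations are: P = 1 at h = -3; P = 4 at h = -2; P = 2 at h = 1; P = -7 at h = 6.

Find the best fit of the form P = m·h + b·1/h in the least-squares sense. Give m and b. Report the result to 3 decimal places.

m = -1.213, b = 2.414

With design matrix X, XᵀX = [[50, 4]; [4, 25/18]] and XᵀP = [-51, -3/2]ᵀ.
Δ = 50·(25/18) − 4² = 481/9.
m = ((-51)·(25/18) − 4·(-3/2))/(481/9) = -1167/962; b = (50·(-3/2) − 4·(-51))/(481/9) = 1161/481.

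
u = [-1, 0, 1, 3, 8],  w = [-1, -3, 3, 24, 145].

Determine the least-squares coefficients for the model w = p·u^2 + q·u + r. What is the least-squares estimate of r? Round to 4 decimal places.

The normal equations are: 4179·p + 539·q + 75·r = 9498;  539·p + 75·q + 11·r = 1236;  75·p + 11·q + 5·r = 168.
(Σu^2·u^2 = 4179, Σu^2·u = 539, Σu^2 = 75, Σu·u = 75, Σu = 11, Σ1 = 5, Σu^2·w = 9498, Σu·w = 1236, Σw = 168.)
Row-reducing yields p = 38061/19084, q = 45267/19084, r = -7320/4771.

r = -1.5343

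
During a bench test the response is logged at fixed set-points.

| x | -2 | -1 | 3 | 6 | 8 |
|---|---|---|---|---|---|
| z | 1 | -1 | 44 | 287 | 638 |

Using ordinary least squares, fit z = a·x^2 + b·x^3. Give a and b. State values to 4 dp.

a = 1.9726, b = 0.9995

Sums needed: Σx^2·x^2 = 5490, Σx^2·x^3 = 40754, Σx^3·x^3 = 309594.
Right-hand side: Σx^2·z = 51563, Σx^3·z = 389829.
Normal equations: [[5490, 40754]; [40754, 309594]]·[a, b]ᵀ = [51563, 389829]ᵀ.
Eliminating b: 309594·(row 1) − 40754·(row 2) gives 38782544·a = 309594·51563 − 40754·389829 = 76504356, so a = 19126089/9695636.
Then b = (389829 − 40754·(19126089/9695636))/309594 = 9690677/9695636.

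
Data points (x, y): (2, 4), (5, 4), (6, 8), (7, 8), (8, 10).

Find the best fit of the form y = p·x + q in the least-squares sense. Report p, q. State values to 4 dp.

Normal-equation sums: Σx·x = 178, Σx = 28, Σ1 = 5.
For Mᵀy: Σx·y = 212, Σy = 34.
MᵀM·[p, q]ᵀ = Mᵀy becomes [[178, 28]; [28, 5]]·[p, q]ᵀ = [212, 34]ᵀ.
Δ = 178·5 − 28² = 106.
p = (212·5 − 28·34)/106 = 54/53; q = (178·34 − 28·212)/106 = 58/53.

p = 1.0189, q = 1.0943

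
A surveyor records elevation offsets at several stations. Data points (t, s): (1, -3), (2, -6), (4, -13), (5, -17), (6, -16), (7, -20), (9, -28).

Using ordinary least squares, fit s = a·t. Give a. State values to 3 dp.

a = -3.019

AᵀA·[a]ᵀ = Aᵀs reads: 212·a = -640.
(Σt·t = 212, Σt·s = -640.)
a = (-640)/212 = -3.01887.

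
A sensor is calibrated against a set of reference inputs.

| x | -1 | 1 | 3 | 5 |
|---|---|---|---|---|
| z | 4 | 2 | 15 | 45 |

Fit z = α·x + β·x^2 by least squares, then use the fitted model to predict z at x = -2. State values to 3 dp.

Normal-equation sums: Σx·x = 36, Σx·x^2 = 152, Σx^2·x^2 = 708.
Moment sums: Σx·z = 268, Σx^2·z = 1266.
Determinant 36·708 − 152² = 2384.
α = (268·708 − 152·1266)/2384 = -168/149; β = (36·1266 − 152·268)/2384 = 605/298.
At x = -2: ẑ = (-168/149)·(-2) + (605/298)·(4) = 1546/149.

ẑ = 10.376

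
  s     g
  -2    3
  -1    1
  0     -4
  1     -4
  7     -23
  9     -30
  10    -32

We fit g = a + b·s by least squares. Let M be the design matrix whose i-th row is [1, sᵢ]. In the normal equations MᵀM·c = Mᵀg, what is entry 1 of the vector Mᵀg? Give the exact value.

-89

Entry 1 ↔ basis 1, so (Mᵀg)_{1} = Σᵢ gᵢ = (1)·(3) + (1)·(1) + (1)·(-4) + (1)·(-4) + (1)·(-23) + (1)·(-30) + (1)·(-32) = -89.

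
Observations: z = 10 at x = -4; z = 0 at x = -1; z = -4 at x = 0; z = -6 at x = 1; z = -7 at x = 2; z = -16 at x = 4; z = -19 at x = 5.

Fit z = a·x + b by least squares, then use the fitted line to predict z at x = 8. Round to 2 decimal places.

ẑ = -28.13

Forming AᵀA = [[63, 7]; [7, 7]] and Aᵀz = [-219, -42]ᵀ gives AᵀA·[a, b]ᵀ = Aᵀz.
det = 63·7 − 7² = 392.
a = ((-219)·7 − 7·(-42))/392 = -177/56; b = (63·(-42) − 7·(-219))/392 = -159/56.
At x = 8: ẑ = (-177/56)·(8) + (-159/56)·(1) = -225/8.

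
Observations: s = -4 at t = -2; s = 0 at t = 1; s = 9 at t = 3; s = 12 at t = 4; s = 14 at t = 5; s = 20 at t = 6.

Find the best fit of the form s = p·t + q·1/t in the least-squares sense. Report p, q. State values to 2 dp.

Compute the Gram sums: Σt·t = 91, Σt·1/t = 6, Σ1/t·1/t = 5369/3600.
For Mᵀs: Σt·s = 273, Σ1/t·s = 212/15.
MᵀM·[p, q]ᵀ = Mᵀs becomes [[91, 6]; [6, 5369/3600]]·[p, q]ᵀ = [273, 212/15]ᵀ.
Eliminating q: (5369/3600)·(row 1) − 6·(row 2) gives (358979/3600)·p = (5369/3600)·273 − 6·(212/15) = 386819/1200, so p = 1160457/358979.
Then q = ((212/15) − 6·(1160457/358979))/(5369/3600) = -1266720/358979.

p = 3.23, q = -3.53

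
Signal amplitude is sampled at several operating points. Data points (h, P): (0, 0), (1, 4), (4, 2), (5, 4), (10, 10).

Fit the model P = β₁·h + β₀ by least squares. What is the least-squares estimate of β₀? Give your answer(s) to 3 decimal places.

β₀ = 0.645

Setting ∂/∂β₁ … = 0 gives: 142·β₁ + 20·β₀ = 132;  20·β₁ + 5·β₀ = 20.
Eliminating β₀: 5·(row 1) − 20·(row 2) gives 310·β₁ = 5·132 − 20·20 = 260, so β₁ = 26/31.
Then β₀ = (20 − 20·(26/31))/5 = 20/31.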